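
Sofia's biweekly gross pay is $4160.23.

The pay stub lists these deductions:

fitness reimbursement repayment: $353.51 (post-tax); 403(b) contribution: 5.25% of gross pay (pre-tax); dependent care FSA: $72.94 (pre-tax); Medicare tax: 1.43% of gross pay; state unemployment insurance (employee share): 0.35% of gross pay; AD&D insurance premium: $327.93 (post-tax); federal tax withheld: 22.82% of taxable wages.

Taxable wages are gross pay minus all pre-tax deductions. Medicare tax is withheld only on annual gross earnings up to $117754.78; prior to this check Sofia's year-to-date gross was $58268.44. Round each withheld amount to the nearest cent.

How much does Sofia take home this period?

$2230.51

403(b) contribution: $4160.23 × 0.0525 = $218.41
Dependent care FSA: $72.94
Pre-tax total = $218.41 + $72.94 = $291.35
Taxable wages = $4160.23 − $291.35 = $3868.88
Federal tax withheld: $3868.88 × 0.2282 = $882.88
Medicare tax: cap not yet reached, full $4160.23 is subject → $4160.23 × 0.0143 = $59.49
State unemployment insurance (employee share): $4160.23 × 0.0035 = $14.56
AD&D insurance premium: $327.93
Fitness reimbursement repayment: $353.51
Total deductions = $218.41 + $72.94 + $882.88 + $59.49 + $14.56 + $327.93 + $353.51 = $1929.72
Net pay = $4160.23 − $1929.72 = $2230.51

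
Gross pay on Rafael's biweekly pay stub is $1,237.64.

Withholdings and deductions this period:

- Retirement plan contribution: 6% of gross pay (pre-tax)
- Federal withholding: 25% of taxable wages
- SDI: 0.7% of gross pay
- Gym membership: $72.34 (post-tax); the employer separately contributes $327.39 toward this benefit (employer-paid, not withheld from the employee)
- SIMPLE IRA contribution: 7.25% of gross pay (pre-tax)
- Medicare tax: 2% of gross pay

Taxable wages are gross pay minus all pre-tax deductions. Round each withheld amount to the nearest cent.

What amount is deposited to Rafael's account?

Retirement plan contribution: $1,237.64 × 0.06 = $74.26
SIMPLE IRA contribution: $1,237.64 × 0.0725 = $89.73
Pre-tax total = $74.26 + $89.73 = $163.99
Taxable wages = $1,237.64 − $163.99 = $1,073.65
Federal withholding: $1,073.65 × 0.25 = $268.41
SDI: $1,237.64 × 0.007 = $8.66
Medicare tax: $1,237.64 × 0.02 = $24.75
Gym membership: $72.34
(Employer's $327.39 toward gym membership is not withheld from the employee.)
Total deductions = $74.26 + $89.73 + $268.41 + $8.66 + $24.75 + $72.34 = $538.15
Net pay = $1,237.64 − $538.15 = $699.49

$699.49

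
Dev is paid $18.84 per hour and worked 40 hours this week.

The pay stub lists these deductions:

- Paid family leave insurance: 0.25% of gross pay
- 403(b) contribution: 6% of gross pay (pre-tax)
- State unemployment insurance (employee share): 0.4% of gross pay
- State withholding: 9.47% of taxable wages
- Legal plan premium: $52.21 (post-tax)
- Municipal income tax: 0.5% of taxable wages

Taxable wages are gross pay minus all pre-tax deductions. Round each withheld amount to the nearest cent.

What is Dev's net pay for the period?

$580.66

Gross pay: 40 × $18.84 = $753.60
403(b) contribution: $753.60 × 0.06 = $45.22
Taxable wages = $753.60 − $45.22 = $708.38
State withholding: $708.38 × 0.0947 = $67.08
Municipal income tax: $708.38 × 0.005 = $3.54
State unemployment insurance (employee share): $753.60 × 0.004 = $3.01
Paid family leave insurance: $753.60 × 0.0025 = $1.88
Legal plan premium: $52.21
Total deductions = $45.22 + $67.08 + $3.54 + $3.01 + $1.88 + $52.21 = $172.94
Net pay = $753.60 − $172.94 = $580.66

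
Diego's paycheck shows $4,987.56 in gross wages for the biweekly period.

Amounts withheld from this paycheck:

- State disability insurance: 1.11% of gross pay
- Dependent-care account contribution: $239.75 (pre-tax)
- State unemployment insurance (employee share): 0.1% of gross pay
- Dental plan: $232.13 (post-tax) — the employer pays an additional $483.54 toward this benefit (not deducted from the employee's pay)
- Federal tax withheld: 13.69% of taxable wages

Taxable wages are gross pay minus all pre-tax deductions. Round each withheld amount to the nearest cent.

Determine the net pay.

$3,805.35

Dependent-care account contribution: $239.75
Taxable wages = $4,987.56 − $239.75 = $4,747.81
Federal tax withheld: $4,747.81 × 0.1369 = $649.98
State disability insurance: $4,987.56 × 0.0111 = $55.36
State unemployment insurance (employee share): $4,987.56 × 0.001 = $4.99
Dental plan: $232.13
(Employer's $483.54 toward dental plan is not withheld from the employee.)
Total deductions = $239.75 + $649.98 + $55.36 + $4.99 + $232.13 = $1,182.21
Net pay = $4,987.56 − $1,182.21 = $3,805.35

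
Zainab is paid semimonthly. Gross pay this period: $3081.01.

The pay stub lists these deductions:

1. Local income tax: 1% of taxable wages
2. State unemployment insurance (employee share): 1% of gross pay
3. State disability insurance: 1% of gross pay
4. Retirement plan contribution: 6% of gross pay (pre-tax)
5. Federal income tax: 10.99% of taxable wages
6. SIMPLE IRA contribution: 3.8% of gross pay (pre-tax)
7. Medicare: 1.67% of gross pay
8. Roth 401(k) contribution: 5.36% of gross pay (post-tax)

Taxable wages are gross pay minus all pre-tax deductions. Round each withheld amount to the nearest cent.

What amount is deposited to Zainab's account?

SIMPLE IRA contribution: $3081.01 × 0.038 = $117.08
Retirement plan contribution: $3081.01 × 0.06 = $184.86
Pre-tax total = $117.08 + $184.86 = $301.94
Taxable wages = $3081.01 − $301.94 = $2779.07
Federal income tax: $2779.07 × 0.1099 = $305.42
Local income tax: $2779.07 × 0.01 = $27.79
Medicare: $3081.01 × 0.0167 = $51.45
State disability insurance: $3081.01 × 0.01 = $30.81
State unemployment insurance (employee share): $3081.01 × 0.01 = $30.81
Roth 401(k) contribution: $3081.01 × 0.0536 = $165.14
Total deductions = $117.08 + $184.86 + $305.42 + $27.79 + $51.45 + $30.81 + $30.81 + $165.14 = $913.36
Net pay = $3081.01 − $913.36 = $2167.65

$2167.65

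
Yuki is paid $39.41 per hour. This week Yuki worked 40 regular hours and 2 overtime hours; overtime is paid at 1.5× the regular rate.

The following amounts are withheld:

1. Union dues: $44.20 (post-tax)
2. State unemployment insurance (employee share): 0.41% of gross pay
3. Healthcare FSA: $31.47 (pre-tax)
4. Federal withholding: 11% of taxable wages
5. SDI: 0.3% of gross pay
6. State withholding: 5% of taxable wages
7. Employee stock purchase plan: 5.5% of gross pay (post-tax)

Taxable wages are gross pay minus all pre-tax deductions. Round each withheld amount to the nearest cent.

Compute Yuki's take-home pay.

$1,247.62

Regular pay: 40 × $39.41 = $1,576.40
Overtime pay: 2 × $39.41 × 1.5 = $118.23
Gross pay = $1,576.40 + $118.23 = $1,694.63
Healthcare FSA: $31.47
Taxable wages = $1,694.63 − $31.47 = $1,663.16
State withholding: $1,663.16 × 0.05 = $83.16
Federal withholding: $1,663.16 × 0.11 = $182.95
State unemployment insurance (employee share): $1,694.63 × 0.0041 = $6.95
SDI: $1,694.63 × 0.003 = $5.08
Union dues: $44.20
Employee stock purchase plan: $1,694.63 × 0.055 = $93.20
Total deductions = $31.47 + $83.16 + $182.95 + $6.95 + $5.08 + $44.20 + $93.20 = $447.01
Net pay = $1,694.63 − $447.01 = $1,247.62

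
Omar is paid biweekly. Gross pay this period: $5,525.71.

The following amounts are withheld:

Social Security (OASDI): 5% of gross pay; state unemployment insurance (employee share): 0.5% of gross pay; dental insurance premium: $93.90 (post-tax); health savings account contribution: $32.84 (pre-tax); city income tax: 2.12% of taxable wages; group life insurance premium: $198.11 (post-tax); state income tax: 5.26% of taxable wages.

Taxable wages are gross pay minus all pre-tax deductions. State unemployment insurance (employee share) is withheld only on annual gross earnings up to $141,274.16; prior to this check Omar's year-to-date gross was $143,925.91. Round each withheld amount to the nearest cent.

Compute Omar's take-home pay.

$4,519.20

Health savings account contribution: $32.84
Taxable wages = $5,525.71 − $32.84 = $5,492.87
City income tax: $5,492.87 × 0.0212 = $116.45
State income tax: $5,492.87 × 0.0526 = $288.92
Social Security (OASDI): $5,525.71 × 0.05 = $276.29
State unemployment insurance (employee share): annual cap $141,274.16 already reached (YTD $143,925.91), so $0.00
Dental insurance premium: $93.90
Group life insurance premium: $198.11
Total deductions = $32.84 + $116.45 + $288.92 + $276.29 + $0.00 + $93.90 + $198.11 = $1,006.51
Net pay = $5,525.71 − $1,006.51 = $4,519.20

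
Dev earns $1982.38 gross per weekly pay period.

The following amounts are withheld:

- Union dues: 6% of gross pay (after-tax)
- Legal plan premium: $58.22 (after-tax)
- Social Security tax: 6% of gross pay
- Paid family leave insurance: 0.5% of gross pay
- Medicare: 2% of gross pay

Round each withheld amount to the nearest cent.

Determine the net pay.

Paid family leave insurance: $1982.38 × 0.005 = $9.91
Social Security tax: $1982.38 × 0.06 = $118.94
Medicare: $1982.38 × 0.02 = $39.65
Union dues: $1982.38 × 0.06 = $118.94
Legal plan premium: $58.22
Total deductions = $9.91 + $118.94 + $39.65 + $118.94 + $58.22 = $345.66
Net pay = $1982.38 − $345.66 = $1636.72

$1636.72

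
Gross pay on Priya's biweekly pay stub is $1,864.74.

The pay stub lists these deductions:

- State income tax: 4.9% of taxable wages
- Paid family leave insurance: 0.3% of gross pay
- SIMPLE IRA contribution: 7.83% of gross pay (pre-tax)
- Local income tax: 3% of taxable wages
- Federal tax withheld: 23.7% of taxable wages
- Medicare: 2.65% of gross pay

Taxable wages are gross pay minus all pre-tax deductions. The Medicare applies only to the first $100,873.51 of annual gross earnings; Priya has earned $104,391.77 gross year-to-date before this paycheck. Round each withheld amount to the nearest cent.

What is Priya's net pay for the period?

$1,170.02

SIMPLE IRA contribution: $1,864.74 × 0.0783 = $146.01
Taxable wages = $1,864.74 − $146.01 = $1,718.73
Federal tax withheld: $1,718.73 × 0.237 = $407.34
State income tax: $1,718.73 × 0.049 = $84.22
Local income tax: $1,718.73 × 0.03 = $51.56
Medicare: annual cap $100,873.51 already reached (YTD $104,391.77), so $0.00
Paid family leave insurance: $1,864.74 × 0.003 = $5.59
Total deductions = $146.01 + $407.34 + $84.22 + $51.56 + $0.00 + $5.59 = $694.72
Net pay = $1,864.74 − $694.72 = $1,170.02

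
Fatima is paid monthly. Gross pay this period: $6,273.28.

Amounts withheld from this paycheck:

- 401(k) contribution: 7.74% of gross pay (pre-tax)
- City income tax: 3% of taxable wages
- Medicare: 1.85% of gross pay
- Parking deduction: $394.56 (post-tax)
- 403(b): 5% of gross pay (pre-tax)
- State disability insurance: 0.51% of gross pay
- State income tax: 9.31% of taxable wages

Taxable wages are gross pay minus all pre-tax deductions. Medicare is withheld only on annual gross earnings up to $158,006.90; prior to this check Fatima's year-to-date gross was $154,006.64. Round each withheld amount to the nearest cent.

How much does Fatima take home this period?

403(b): $6,273.28 × 0.05 = $313.66
401(k) contribution: $6,273.28 × 0.0774 = $485.55
Pre-tax total = $313.66 + $485.55 = $799.21
Taxable wages = $6,273.28 − $799.21 = $5,474.07
State income tax: $5,474.07 × 0.0931 = $509.64
City income tax: $5,474.07 × 0.03 = $164.22
Medicare: only $158,006.90 − $154,006.64 = $4,000.26 of this check is subject → $4,000.26 × 0.0185 = $74.00
State disability insurance: $6,273.28 × 0.0051 = $31.99
Parking deduction: $394.56
Total deductions = $313.66 + $485.55 + $509.64 + $164.22 + $74.00 + $31.99 + $394.56 = $1,973.62
Net pay = $6,273.28 − $1,973.62 = $4,299.66

$4,299.66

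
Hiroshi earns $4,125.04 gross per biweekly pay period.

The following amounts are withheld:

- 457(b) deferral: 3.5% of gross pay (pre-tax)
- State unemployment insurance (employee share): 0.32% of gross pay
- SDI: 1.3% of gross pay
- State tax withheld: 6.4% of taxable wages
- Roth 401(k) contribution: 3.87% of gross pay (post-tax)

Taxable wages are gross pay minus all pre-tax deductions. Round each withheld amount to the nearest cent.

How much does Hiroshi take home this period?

457(b) deferral: $4,125.04 × 0.035 = $144.38
Taxable wages = $4,125.04 − $144.38 = $3,980.66
State tax withheld: $3,980.66 × 0.064 = $254.76
State unemployment insurance (employee share): $4,125.04 × 0.0032 = $13.20
SDI: $4,125.04 × 0.013 = $53.63
Roth 401(k) contribution: $4,125.04 × 0.0387 = $159.64
Total deductions = $144.38 + $254.76 + $13.20 + $53.63 + $159.64 = $625.61
Net pay = $4,125.04 − $625.61 = $3,499.43

$3,499.43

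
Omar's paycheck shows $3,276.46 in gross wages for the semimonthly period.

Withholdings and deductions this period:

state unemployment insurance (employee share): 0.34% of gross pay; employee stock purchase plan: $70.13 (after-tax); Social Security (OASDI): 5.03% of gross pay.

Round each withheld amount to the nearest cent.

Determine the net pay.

Social Security (OASDI): $3,276.46 × 0.0503 = $164.81
State unemployment insurance (employee share): $3,276.46 × 0.0034 = $11.14
Employee stock purchase plan: $70.13
Total deductions = $164.81 + $11.14 + $70.13 = $246.08
Net pay = $3,276.46 − $246.08 = $3,030.38

$3,030.38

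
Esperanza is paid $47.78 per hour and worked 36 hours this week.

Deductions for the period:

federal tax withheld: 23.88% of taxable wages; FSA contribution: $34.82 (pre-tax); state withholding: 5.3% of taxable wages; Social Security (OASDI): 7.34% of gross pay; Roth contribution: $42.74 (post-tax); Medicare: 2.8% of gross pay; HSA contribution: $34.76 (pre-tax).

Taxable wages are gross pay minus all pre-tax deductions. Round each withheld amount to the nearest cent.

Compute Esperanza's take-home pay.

$951.73

Gross pay: 36 × $47.78 = $1,720.08
FSA contribution: $34.82
HSA contribution: $34.76
Pre-tax total = $34.82 + $34.76 = $69.58
Taxable wages = $1,720.08 − $69.58 = $1,650.50
Federal tax withheld: $1,650.50 × 0.2388 = $394.14
State withholding: $1,650.50 × 0.053 = $87.48
Social Security (OASDI): $1,720.08 × 0.0734 = $126.25
Medicare: $1,720.08 × 0.028 = $48.16
Roth contribution: $42.74
Total deductions = $34.82 + $34.76 + $394.14 + $87.48 + $126.25 + $48.16 + $42.74 = $768.35
Net pay = $1,720.08 − $768.35 = $951.73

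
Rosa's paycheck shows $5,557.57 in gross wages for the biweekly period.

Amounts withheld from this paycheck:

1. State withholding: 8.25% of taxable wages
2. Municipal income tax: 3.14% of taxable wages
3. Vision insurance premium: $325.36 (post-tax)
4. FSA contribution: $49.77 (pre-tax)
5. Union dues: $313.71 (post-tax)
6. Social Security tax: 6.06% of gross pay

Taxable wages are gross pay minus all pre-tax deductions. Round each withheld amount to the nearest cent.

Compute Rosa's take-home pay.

$3,904.61

FSA contribution: $49.77
Taxable wages = $5,557.57 − $49.77 = $5,507.80
State withholding: $5,507.80 × 0.0825 = $454.39
Municipal income tax: $5,507.80 × 0.0314 = $172.94
Social Security tax: $5,557.57 × 0.0606 = $336.79
Vision insurance premium: $325.36
Union dues: $313.71
Total deductions = $49.77 + $454.39 + $172.94 + $336.79 + $325.36 + $313.71 = $1,652.96
Net pay = $5,557.57 − $1,652.96 = $3,904.61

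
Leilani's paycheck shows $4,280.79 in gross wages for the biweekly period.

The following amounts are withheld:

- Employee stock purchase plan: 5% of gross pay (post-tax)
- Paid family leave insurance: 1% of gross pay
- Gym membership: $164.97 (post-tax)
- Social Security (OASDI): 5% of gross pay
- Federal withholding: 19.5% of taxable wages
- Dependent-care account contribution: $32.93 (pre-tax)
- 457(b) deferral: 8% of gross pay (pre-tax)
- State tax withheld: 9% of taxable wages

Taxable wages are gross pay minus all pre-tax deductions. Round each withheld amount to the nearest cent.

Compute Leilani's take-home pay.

$2,156.50

457(b) deferral: $4,280.79 × 0.08 = $342.46
Dependent-care account contribution: $32.93
Pre-tax total = $342.46 + $32.93 = $375.39
Taxable wages = $4,280.79 − $375.39 = $3,905.40
State tax withheld: $3,905.40 × 0.09 = $351.49
Federal withholding: $3,905.40 × 0.195 = $761.55
Social Security (OASDI): $4,280.79 × 0.05 = $214.04
Paid family leave insurance: $4,280.79 × 0.01 = $42.81
Employee stock purchase plan: $4,280.79 × 0.05 = $214.04
Gym membership: $164.97
Total deductions = $342.46 + $32.93 + $351.49 + $761.55 + $214.04 + $42.81 + $214.04 + $164.97 = $2,124.29
Net pay = $4,280.79 − $2,124.29 = $2,156.50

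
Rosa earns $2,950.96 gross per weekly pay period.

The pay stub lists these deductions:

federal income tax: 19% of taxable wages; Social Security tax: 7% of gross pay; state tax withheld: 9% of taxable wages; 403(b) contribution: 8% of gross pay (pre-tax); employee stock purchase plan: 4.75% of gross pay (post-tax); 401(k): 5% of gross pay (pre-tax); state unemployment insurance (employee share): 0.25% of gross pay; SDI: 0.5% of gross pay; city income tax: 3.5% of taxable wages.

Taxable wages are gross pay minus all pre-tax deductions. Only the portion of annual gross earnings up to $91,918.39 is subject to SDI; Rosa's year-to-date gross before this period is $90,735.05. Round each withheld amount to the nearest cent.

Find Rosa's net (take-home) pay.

403(b) contribution: $2,950.96 × 0.08 = $236.08
401(k): $2,950.96 × 0.05 = $147.55
Pre-tax total = $236.08 + $147.55 = $383.63
Taxable wages = $2,950.96 − $383.63 = $2,567.33
City income tax: $2,567.33 × 0.035 = $89.86
State tax withheld: $2,567.33 × 0.09 = $231.06
Federal income tax: $2,567.33 × 0.19 = $487.79
State unemployment insurance (employee share): $2,950.96 × 0.0025 = $7.38
Social Security tax: $2,950.96 × 0.07 = $206.57
SDI: only $91,918.39 − $90,735.05 = $1,183.34 of this check is subject → $1,183.34 × 0.005 = $5.92
Employee stock purchase plan: $2,950.96 × 0.0475 = $140.17
Total deductions = $236.08 + $147.55 + $89.86 + $231.06 + $487.79 + $7.38 + $206.57 + $5.92 + $140.17 = $1,552.38
Net pay = $2,950.96 − $1,552.38 = $1,398.58

$1,398.58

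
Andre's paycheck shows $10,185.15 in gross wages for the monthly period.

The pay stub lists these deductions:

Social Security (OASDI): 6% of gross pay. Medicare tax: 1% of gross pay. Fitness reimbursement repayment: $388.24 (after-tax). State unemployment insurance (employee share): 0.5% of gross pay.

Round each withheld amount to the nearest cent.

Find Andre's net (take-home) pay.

$9,033.02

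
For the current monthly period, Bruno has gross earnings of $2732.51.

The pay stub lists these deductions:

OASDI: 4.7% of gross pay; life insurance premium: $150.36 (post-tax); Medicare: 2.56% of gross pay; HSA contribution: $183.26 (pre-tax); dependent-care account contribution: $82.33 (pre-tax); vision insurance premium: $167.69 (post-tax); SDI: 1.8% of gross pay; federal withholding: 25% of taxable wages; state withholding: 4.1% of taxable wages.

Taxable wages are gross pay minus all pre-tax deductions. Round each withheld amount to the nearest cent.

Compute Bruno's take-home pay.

$1183.43

Dependent-care account contribution: $82.33
HSA contribution: $183.26
Pre-tax total = $82.33 + $183.26 = $265.59
Taxable wages = $2732.51 − $265.59 = $2466.92
Federal withholding: $2466.92 × 0.25 = $616.73
State withholding: $2466.92 × 0.041 = $101.14
SDI: $2732.51 × 0.018 = $49.19
OASDI: $2732.51 × 0.047 = $128.43
Medicare: $2732.51 × 0.0256 = $69.95
Life insurance premium: $150.36
Vision insurance premium: $167.69
Total deductions = $82.33 + $183.26 + $616.73 + $101.14 + $49.19 + $128.43 + $69.95 + $150.36 + $167.69 = $1549.08
Net pay = $2732.51 − $1549.08 = $1183.43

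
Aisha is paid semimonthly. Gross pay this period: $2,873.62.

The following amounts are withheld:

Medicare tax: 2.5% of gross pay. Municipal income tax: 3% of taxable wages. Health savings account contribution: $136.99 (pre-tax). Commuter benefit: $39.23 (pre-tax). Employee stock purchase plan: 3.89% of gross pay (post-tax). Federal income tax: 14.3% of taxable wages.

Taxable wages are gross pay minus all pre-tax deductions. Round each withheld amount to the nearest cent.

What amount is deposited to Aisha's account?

Health savings account contribution: $136.99
Commuter benefit: $39.23
Pre-tax total = $136.99 + $39.23 = $176.22
Taxable wages = $2,873.62 − $176.22 = $2,697.40
Federal income tax: $2,697.40 × 0.143 = $385.73
Municipal income tax: $2,697.40 × 0.03 = $80.92
Medicare tax: $2,873.62 × 0.025 = $71.84
Employee stock purchase plan: $2,873.62 × 0.0389 = $111.78
Total deductions = $136.99 + $39.23 + $385.73 + $80.92 + $71.84 + $111.78 = $826.49
Net pay = $2,873.62 − $826.49 = $2,047.13

$2,047.13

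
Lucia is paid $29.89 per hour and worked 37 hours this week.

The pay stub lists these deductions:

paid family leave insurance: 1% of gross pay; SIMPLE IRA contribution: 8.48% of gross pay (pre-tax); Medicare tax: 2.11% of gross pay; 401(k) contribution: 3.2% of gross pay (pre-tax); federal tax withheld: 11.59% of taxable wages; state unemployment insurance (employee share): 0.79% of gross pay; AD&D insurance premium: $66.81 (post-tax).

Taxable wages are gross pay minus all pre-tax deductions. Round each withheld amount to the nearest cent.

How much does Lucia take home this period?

$753.60

Gross pay: 37 × $29.89 = $1105.93
401(k) contribution: $1105.93 × 0.032 = $35.39
SIMPLE IRA contribution: $1105.93 × 0.0848 = $93.78
Pre-tax total = $35.39 + $93.78 = $129.17
Taxable wages = $1105.93 − $129.17 = $976.76
Federal tax withheld: $976.76 × 0.1159 = $113.21
State unemployment insurance (employee share): $1105.93 × 0.0079 = $8.74
Medicare tax: $1105.93 × 0.0211 = $23.34
Paid family leave insurance: $1105.93 × 0.01 = $11.06
AD&D insurance premium: $66.81
Total deductions = $35.39 + $93.78 + $113.21 + $8.74 + $23.34 + $11.06 + $66.81 = $352.33
Net pay = $1105.93 − $352.33 = $753.60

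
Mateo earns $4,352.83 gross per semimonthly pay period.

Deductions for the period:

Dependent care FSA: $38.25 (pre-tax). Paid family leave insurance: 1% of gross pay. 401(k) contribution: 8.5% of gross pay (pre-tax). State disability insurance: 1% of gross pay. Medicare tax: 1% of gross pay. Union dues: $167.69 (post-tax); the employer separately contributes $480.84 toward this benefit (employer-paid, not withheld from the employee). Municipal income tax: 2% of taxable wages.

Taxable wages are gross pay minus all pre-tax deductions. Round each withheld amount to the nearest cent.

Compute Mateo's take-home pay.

Dependent care FSA: $38.25
401(k) contribution: $4,352.83 × 0.085 = $369.99
Pre-tax total = $38.25 + $369.99 = $408.24
Taxable wages = $4,352.83 − $408.24 = $3,944.59
Municipal income tax: $3,944.59 × 0.02 = $78.89
State disability insurance: $4,352.83 × 0.01 = $43.53
Paid family leave insurance: $4,352.83 × 0.01 = $43.53
Medicare tax: $4,352.83 × 0.01 = $43.53
Union dues: $167.69
(Employer's $480.84 toward union dues is not withheld from the employee.)
Total deductions = $38.25 + $369.99 + $78.89 + $43.53 + $43.53 + $43.53 + $167.69 = $785.41
Net pay = $4,352.83 − $785.41 = $3,567.42

$3,567.42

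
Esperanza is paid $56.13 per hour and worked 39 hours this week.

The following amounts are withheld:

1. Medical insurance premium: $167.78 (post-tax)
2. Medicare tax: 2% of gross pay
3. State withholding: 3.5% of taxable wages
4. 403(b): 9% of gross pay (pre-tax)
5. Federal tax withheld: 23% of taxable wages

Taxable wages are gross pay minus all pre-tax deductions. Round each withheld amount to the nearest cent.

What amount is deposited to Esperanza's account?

$1,252.60

Gross pay: 39 × $56.13 = $2,189.07
403(b): $2,189.07 × 0.09 = $197.02
Taxable wages = $2,189.07 − $197.02 = $1,992.05
State withholding: $1,992.05 × 0.035 = $69.72
Federal tax withheld: $1,992.05 × 0.23 = $458.17
Medicare tax: $2,189.07 × 0.02 = $43.78
Medical insurance premium: $167.78
Total deductions = $197.02 + $69.72 + $458.17 + $43.78 + $167.78 = $936.47
Net pay = $2,189.07 − $936.47 = $1,252.60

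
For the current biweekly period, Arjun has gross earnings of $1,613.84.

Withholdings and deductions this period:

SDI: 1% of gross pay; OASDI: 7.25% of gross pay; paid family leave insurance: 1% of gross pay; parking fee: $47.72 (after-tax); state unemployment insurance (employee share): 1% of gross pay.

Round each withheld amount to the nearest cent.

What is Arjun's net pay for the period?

Paid family leave insurance: $1,613.84 × 0.01 = $16.14
OASDI: $1,613.84 × 0.0725 = $117.00
SDI: $1,613.84 × 0.01 = $16.14
State unemployment insurance (employee share): $1,613.84 × 0.01 = $16.14
Parking fee: $47.72
Total deductions = $16.14 + $117.00 + $16.14 + $16.14 + $47.72 = $213.14
Net pay = $1,613.84 − $213.14 = $1,400.70

$1,400.70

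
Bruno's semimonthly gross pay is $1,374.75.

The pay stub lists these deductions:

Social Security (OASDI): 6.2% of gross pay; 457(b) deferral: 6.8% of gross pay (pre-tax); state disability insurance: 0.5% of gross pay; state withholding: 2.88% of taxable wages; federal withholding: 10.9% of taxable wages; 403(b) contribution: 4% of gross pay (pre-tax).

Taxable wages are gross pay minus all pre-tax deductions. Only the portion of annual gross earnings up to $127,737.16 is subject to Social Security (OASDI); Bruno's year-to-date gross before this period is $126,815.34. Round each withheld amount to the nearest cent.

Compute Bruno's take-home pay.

$993.28

457(b) deferral: $1,374.75 × 0.068 = $93.48
403(b) contribution: $1,374.75 × 0.04 = $54.99
Pre-tax total = $93.48 + $54.99 = $148.47
Taxable wages = $1,374.75 − $148.47 = $1,226.28
Federal withholding: $1,226.28 × 0.109 = $133.66
State withholding: $1,226.28 × 0.0288 = $35.32
State disability insurance: $1,374.75 × 0.005 = $6.87
Social Security (OASDI): only $127,737.16 − $126,815.34 = $921.82 of this check is subject → $921.82 × 0.062 = $57.15
Total deductions = $93.48 + $54.99 + $133.66 + $35.32 + $6.87 + $57.15 = $381.47
Net pay = $1,374.75 − $381.47 = $993.28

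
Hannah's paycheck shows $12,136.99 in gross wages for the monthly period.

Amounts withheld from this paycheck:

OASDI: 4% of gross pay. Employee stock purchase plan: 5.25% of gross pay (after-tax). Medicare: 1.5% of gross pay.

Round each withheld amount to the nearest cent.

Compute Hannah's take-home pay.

$10,832.27

Medicare: $12,136.99 × 0.015 = $182.05
OASDI: $12,136.99 × 0.04 = $485.48
Employee stock purchase plan: $12,136.99 × 0.0525 = $637.19
Total deductions = $182.05 + $485.48 + $637.19 = $1,304.72
Net pay = $12,136.99 − $1,304.72 = $10,832.27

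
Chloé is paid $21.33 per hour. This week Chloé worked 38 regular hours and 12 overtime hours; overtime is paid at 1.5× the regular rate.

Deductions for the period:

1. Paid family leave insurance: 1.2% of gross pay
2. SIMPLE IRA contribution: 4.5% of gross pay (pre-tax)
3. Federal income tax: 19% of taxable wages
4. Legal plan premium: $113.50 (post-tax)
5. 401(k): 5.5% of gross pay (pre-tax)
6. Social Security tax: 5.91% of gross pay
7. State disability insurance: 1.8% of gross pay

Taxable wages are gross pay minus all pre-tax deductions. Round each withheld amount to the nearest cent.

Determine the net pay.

$650.85

Regular pay: 38 × $21.33 = $810.54
Overtime pay: 12 × $21.33 × 1.5 = $383.94
Gross pay = $810.54 + $383.94 = $1,194.48
SIMPLE IRA contribution: $1,194.48 × 0.045 = $53.75
401(k): $1,194.48 × 0.055 = $65.70
Pre-tax total = $53.75 + $65.70 = $119.45
Taxable wages = $1,194.48 − $119.45 = $1,075.03
Federal income tax: $1,075.03 × 0.19 = $204.26
Paid family leave insurance: $1,194.48 × 0.012 = $14.33
Social Security tax: $1,194.48 × 0.0591 = $70.59
State disability insurance: $1,194.48 × 0.018 = $21.50
Legal plan premium: $113.50
Total deductions = $53.75 + $65.70 + $204.26 + $14.33 + $70.59 + $21.50 + $113.50 = $543.63
Net pay = $1,194.48 − $543.63 = $650.85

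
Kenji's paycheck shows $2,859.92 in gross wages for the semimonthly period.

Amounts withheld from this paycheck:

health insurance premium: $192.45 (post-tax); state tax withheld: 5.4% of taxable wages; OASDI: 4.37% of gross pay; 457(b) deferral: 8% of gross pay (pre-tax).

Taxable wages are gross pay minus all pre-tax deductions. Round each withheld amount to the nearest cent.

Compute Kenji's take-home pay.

$2,171.62

457(b) deferral: $2,859.92 × 0.08 = $228.79
Taxable wages = $2,859.92 − $228.79 = $2,631.13
State tax withheld: $2,631.13 × 0.054 = $142.08
OASDI: $2,859.92 × 0.0437 = $124.98
Health insurance premium: $192.45
Total deductions = $228.79 + $142.08 + $124.98 + $192.45 = $688.30
Net pay = $2,859.92 − $688.30 = $2,171.62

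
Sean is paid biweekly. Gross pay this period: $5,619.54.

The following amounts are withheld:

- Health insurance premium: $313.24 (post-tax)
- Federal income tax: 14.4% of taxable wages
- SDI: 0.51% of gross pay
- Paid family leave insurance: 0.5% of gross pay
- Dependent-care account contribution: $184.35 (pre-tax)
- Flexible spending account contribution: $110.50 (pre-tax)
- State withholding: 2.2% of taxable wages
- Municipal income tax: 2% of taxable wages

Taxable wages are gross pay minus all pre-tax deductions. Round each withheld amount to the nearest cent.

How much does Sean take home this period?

$3,964.30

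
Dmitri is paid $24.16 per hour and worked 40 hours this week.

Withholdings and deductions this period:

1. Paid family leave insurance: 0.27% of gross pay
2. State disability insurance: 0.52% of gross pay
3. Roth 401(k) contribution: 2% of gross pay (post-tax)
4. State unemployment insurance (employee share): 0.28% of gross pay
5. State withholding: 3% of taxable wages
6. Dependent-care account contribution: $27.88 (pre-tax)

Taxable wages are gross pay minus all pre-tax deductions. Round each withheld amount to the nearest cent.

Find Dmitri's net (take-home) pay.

$880.68

Gross pay: 40 × $24.16 = $966.40
Dependent-care account contribution: $27.88
Taxable wages = $966.40 − $27.88 = $938.52
State withholding: $938.52 × 0.03 = $28.16
State disability insurance: $966.40 × 0.0052 = $5.03
State unemployment insurance (employee share): $966.40 × 0.0028 = $2.71
Paid family leave insurance: $966.40 × 0.0027 = $2.61
Roth 401(k) contribution: $966.40 × 0.02 = $19.33
Total deductions = $27.88 + $28.16 + $5.03 + $2.71 + $2.61 + $19.33 = $85.72
Net pay = $966.40 − $85.72 = $880.68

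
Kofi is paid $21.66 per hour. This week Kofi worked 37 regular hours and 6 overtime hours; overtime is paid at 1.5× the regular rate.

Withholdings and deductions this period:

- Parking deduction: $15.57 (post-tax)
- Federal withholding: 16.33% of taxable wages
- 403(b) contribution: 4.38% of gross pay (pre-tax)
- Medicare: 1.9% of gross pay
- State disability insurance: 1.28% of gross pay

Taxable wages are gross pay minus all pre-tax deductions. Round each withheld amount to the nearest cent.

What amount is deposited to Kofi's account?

$749.89

Regular pay: 37 × $21.66 = $801.42
Overtime pay: 6 × $21.66 × 1.5 = $194.94
Gross pay = $801.42 + $194.94 = $996.36
403(b) contribution: $996.36 × 0.0438 = $43.64
Taxable wages = $996.36 − $43.64 = $952.72
Federal withholding: $952.72 × 0.1633 = $155.58
State disability insurance: $996.36 × 0.0128 = $12.75
Medicare: $996.36 × 0.019 = $18.93
Parking deduction: $15.57
Total deductions = $43.64 + $155.58 + $12.75 + $18.93 + $15.57 = $246.47
Net pay = $996.36 − $246.47 = $749.89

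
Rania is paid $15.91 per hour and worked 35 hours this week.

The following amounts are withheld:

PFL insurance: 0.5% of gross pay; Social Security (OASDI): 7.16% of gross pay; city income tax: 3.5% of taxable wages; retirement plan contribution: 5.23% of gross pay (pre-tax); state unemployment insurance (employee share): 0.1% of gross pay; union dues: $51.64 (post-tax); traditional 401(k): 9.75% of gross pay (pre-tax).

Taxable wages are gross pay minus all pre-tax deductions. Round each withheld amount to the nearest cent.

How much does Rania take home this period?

Gross pay: 35 × $15.91 = $556.85
Retirement plan contribution: $556.85 × 0.0523 = $29.12
Traditional 401(k): $556.85 × 0.0975 = $54.29
Pre-tax total = $29.12 + $54.29 = $83.41
Taxable wages = $556.85 − $83.41 = $473.44
City income tax: $473.44 × 0.035 = $16.57
PFL insurance: $556.85 × 0.005 = $2.78
Social Security (OASDI): $556.85 × 0.0716 = $39.87
State unemployment insurance (employee share): $556.85 × 0.001 = $0.56
Union dues: $51.64
Total deductions = $29.12 + $54.29 + $16.57 + $2.78 + $39.87 + $0.56 + $51.64 = $194.83
Net pay = $556.85 − $194.83 = $362.02

$362.02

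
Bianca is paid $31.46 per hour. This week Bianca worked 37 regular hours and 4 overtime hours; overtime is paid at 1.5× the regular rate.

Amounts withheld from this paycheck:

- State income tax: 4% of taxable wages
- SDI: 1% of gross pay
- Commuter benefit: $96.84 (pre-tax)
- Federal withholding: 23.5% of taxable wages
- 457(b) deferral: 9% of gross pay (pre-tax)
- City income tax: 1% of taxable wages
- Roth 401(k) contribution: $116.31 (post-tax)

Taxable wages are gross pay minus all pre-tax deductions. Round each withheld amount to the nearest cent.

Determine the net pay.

$681.11

Regular pay: 37 × $31.46 = $1164.02
Overtime pay: 4 × $31.46 × 1.5 = $188.76
Gross pay = $1164.02 + $188.76 = $1352.78
Commuter benefit: $96.84
457(b) deferral: $1352.78 × 0.09 = $121.75
Pre-tax total = $96.84 + $121.75 = $218.59
Taxable wages = $1352.78 − $218.59 = $1134.19
Federal withholding: $1134.19 × 0.235 = $266.53
State income tax: $1134.19 × 0.04 = $45.37
City income tax: $1134.19 × 0.01 = $11.34
SDI: $1352.78 × 0.01 = $13.53
Roth 401(k) contribution: $116.31
Total deductions = $96.84 + $121.75 + $266.53 + $45.37 + $11.34 + $13.53 + $116.31 = $671.67
Net pay = $1352.78 − $671.67 = $681.11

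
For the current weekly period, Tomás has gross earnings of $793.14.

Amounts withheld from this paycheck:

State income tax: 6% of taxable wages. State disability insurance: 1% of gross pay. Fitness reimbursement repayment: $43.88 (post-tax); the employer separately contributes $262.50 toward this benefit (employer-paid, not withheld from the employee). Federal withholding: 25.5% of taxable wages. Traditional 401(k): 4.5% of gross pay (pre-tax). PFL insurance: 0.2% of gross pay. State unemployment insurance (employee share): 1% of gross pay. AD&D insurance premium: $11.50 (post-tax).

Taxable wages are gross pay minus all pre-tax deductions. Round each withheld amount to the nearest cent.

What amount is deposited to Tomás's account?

$446.02

Traditional 401(k): $793.14 × 0.045 = $35.69
Taxable wages = $793.14 − $35.69 = $757.45
State income tax: $757.45 × 0.06 = $45.45
Federal withholding: $757.45 × 0.255 = $193.15
PFL insurance: $793.14 × 0.002 = $1.59
State unemployment insurance (employee share): $793.14 × 0.01 = $7.93
State disability insurance: $793.14 × 0.01 = $7.93
Fitness reimbursement repayment: $43.88
AD&D insurance premium: $11.50
(Employer's $262.50 toward fitness reimbursement repayment is not withheld from the employee.)
Total deductions = $35.69 + $45.45 + $193.15 + $1.59 + $7.93 + $7.93 + $43.88 + $11.50 = $347.12
Net pay = $793.14 − $347.12 = $446.02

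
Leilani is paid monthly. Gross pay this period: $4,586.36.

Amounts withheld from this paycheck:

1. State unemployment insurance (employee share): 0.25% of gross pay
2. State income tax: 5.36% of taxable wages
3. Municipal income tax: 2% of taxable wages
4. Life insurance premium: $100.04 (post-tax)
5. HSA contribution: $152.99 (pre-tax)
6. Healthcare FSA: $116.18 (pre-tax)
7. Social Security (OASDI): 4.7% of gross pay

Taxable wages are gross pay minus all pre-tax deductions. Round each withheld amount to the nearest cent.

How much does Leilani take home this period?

HSA contribution: $152.99
Healthcare FSA: $116.18
Pre-tax total = $152.99 + $116.18 = $269.17
Taxable wages = $4,586.36 − $269.17 = $4,317.19
Municipal income tax: $4,317.19 × 0.02 = $86.34
State income tax: $4,317.19 × 0.0536 = $231.40
State unemployment insurance (employee share): $4,586.36 × 0.0025 = $11.47
Social Security (OASDI): $4,586.36 × 0.047 = $215.56
Life insurance premium: $100.04
Total deductions = $152.99 + $116.18 + $86.34 + $231.40 + $11.47 + $215.56 + $100.04 = $913.98
Net pay = $4,586.36 − $913.98 = $3,672.38

$3,672.38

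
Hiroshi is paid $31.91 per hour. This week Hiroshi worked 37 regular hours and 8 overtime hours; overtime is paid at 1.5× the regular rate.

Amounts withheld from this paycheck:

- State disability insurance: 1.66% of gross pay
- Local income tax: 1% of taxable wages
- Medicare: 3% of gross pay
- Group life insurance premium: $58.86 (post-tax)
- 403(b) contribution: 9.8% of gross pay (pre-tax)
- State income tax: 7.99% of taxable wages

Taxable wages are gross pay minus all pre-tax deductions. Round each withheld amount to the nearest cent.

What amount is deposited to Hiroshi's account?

Regular pay: 37 × $31.91 = $1,180.67
Overtime pay: 8 × $31.91 × 1.5 = $382.92
Gross pay = $1,180.67 + $382.92 = $1,563.59
403(b) contribution: $1,563.59 × 0.098 = $153.23
Taxable wages = $1,563.59 − $153.23 = $1,410.36
State income tax: $1,410.36 × 0.0799 = $112.69
Local income tax: $1,410.36 × 0.01 = $14.10
Medicare: $1,563.59 × 0.03 = $46.91
State disability insurance: $1,563.59 × 0.0166 = $25.96
Group life insurance premium: $58.86
Total deductions = $153.23 + $112.69 + $14.10 + $46.91 + $25.96 + $58.86 = $411.75
Net pay = $1,563.59 − $411.75 = $1,151.84

$1,151.84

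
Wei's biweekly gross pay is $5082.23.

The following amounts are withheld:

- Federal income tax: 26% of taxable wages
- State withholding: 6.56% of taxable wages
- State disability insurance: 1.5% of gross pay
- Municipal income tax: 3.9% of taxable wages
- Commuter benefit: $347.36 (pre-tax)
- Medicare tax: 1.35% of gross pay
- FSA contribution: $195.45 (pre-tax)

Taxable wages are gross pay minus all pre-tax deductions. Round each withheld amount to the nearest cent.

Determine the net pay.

FSA contribution: $195.45
Commuter benefit: $347.36
Pre-tax total = $195.45 + $347.36 = $542.81
Taxable wages = $5082.23 − $542.81 = $4539.42
Municipal income tax: $4539.42 × 0.039 = $177.04
Federal income tax: $4539.42 × 0.26 = $1180.25
State withholding: $4539.42 × 0.0656 = $297.79
Medicare tax: $5082.23 × 0.0135 = $68.61
State disability insurance: $5082.23 × 0.015 = $76.23
Total deductions = $195.45 + $347.36 + $177.04 + $1180.25 + $297.79 + $68.61 + $76.23 = $2342.73
Net pay = $5082.23 − $2342.73 = $2739.50

$2739.50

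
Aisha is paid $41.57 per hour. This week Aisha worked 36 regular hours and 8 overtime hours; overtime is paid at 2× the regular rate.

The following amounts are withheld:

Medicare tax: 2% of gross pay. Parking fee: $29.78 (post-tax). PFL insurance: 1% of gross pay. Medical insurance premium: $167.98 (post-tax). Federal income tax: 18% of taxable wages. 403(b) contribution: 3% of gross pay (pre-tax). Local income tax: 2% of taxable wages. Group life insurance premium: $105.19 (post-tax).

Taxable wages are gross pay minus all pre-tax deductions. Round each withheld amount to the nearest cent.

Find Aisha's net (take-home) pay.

$1,309.63

Regular pay: 36 × $41.57 = $1,496.52
Overtime pay: 8 × $41.57 × 2 = $665.12
Gross pay = $1,496.52 + $665.12 = $2,161.64
403(b) contribution: $2,161.64 × 0.03 = $64.85
Taxable wages = $2,161.64 − $64.85 = $2,096.79
Federal income tax: $2,096.79 × 0.18 = $377.42
Local income tax: $2,096.79 × 0.02 = $41.94
Medicare tax: $2,161.64 × 0.02 = $43.23
PFL insurance: $2,161.64 × 0.01 = $21.62
Parking fee: $29.78
Medical insurance premium: $167.98
Group life insurance premium: $105.19
Total deductions = $64.85 + $377.42 + $41.94 + $43.23 + $21.62 + $29.78 + $167.98 + $105.19 = $852.01
Net pay = $2,161.64 − $852.01 = $1,309.63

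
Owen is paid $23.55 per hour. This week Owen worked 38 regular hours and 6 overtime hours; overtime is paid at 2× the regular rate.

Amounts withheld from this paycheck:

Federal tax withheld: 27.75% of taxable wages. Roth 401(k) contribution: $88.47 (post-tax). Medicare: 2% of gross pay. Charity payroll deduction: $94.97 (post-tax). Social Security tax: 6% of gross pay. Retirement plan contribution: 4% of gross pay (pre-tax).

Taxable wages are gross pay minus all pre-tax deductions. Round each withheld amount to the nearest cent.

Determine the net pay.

$539.07

Regular pay: 38 × $23.55 = $894.90
Overtime pay: 6 × $23.55 × 2 = $282.60
Gross pay = $894.90 + $282.60 = $1,177.50
Retirement plan contribution: $1,177.50 × 0.04 = $47.10
Taxable wages = $1,177.50 − $47.10 = $1,130.40
Federal tax withheld: $1,130.40 × 0.2775 = $313.69
Social Security tax: $1,177.50 × 0.06 = $70.65
Medicare: $1,177.50 × 0.02 = $23.55
Roth 401(k) contribution: $88.47
Charity payroll deduction: $94.97
Total deductions = $47.10 + $313.69 + $70.65 + $23.55 + $88.47 + $94.97 = $638.43
Net pay = $1,177.50 − $638.43 = $539.07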